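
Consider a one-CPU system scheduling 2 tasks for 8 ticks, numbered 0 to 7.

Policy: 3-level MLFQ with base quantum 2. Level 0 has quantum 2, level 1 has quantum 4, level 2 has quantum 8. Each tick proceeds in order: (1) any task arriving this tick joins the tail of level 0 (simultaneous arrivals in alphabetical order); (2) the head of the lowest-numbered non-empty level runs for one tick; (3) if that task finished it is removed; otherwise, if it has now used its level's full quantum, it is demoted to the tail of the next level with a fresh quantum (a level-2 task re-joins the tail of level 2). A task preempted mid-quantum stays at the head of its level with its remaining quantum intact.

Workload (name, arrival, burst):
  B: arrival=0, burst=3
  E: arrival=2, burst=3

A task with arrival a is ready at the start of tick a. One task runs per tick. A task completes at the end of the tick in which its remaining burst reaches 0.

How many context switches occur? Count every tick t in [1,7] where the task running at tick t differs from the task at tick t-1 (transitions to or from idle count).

context switches = 4

t=0: L0/L1/L2 = B/-/- → run B
t=1: L0/L1/L2 = B/-/- → run B
t=2: L0/L1/L2 = E/B/- → run E
t=3: L0/L1/L2 = E/B/- → run E
t=4: L0/L1/L2 = -/BE/- → run B
t=5: L0/L1/L2 = -/E/- → run E
t=6: (idle)
t=7: (idle)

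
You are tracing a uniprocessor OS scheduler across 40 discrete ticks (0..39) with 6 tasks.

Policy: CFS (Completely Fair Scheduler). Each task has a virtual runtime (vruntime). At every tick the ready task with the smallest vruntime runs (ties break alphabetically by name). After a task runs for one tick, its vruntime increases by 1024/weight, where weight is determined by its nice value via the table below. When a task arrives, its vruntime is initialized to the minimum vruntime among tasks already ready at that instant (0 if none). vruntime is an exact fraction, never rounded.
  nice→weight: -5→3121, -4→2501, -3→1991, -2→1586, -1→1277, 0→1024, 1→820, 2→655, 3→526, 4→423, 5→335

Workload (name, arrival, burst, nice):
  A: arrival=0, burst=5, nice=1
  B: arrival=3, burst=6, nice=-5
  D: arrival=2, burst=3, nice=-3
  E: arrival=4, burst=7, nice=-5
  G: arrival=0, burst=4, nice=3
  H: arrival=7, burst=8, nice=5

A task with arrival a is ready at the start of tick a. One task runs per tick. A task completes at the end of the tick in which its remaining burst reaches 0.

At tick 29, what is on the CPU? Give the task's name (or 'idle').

running at tick 29 = H

t=0: vr[A=0 G=0] → run A
t=1: vr[A=256/205 G=0] → run G
t=2: vr[A=256/205 D=256/205 G=512/263] → run A
t=3: vr[A=512/205 B=256/205 D=256/205 G=512/263] → run B
t=4: vr[A=512/205 B=1008896/639805 D=256/205 E=256/205 G=512/263] → run D
t=5: vr[A=512/205 B=1008896/639805 D=719616/408155 E=256/205 G=512/263] → run E
t=6: vr[A=512/205 B=1008896/639805 D=719616/408155 E=1008896/639805 G=512/263] → run B
t=7: vr[A=512/205 B=1218816/639805 D=719616/408155 E=1008896/639805 G=512/263 H=1008896/639805] → run E
t=8: vr[A=512/205 B=1218816/639805 D=719616/408155 E=1218816/639805 G=512/263 H=1008896/639805] → run H
t=9: vr[A=512/205 B=1218816/639805 D=719616/408155 E=1218816/639805 G=512/263 H=198628096/42866935] → run D
t=10: vr[A=512/205 B=1218816/639805 D=929536/408155 E=1218816/639805 G=512/263 H=198628096/42866935] → run B
t=11: vr[A=512/205 B=1428736/639805 D=929536/408155 E=1218816/639805 G=512/263 H=198628096/42866935] → run E
t=12: vr[A=512/205 B=1428736/639805 D=929536/408155 E=1428736/639805 G=512/263 H=198628096/42866935] → run G
t=13: vr[A=512/205 B=1428736/639805 D=929536/408155 E=1428736/639805 G=1024/263 H=198628096/42866935] → run B
t=14: vr[A=512/205 B=1638656/639805 D=929536/408155 E=1428736/639805 G=1024/263 H=198628096/42866935] → run E
t=15: vr[A=512/205 B=1638656/639805 D=929536/408155 E=1638656/639805 G=1024/263 H=198628096/42866935] → run D
t=16: vr[A=512/205 B=1638656/639805 E=1638656/639805 G=1024/263 H=198628096/42866935] → run A
t=17: vr[A=768/205 B=1638656/639805 E=1638656/639805 G=1024/263 H=198628096/42866935] → run B
t=18: vr[A=768/205 B=1848576/639805 E=1638656/639805 G=1024/263 H=198628096/42866935] → run E
t=19: vr[A=768/205 B=1848576/639805 E=1848576/639805 G=1024/263 H=198628096/42866935] → run B
t=20: vr[A=768/205 E=1848576/639805 G=1024/263 H=198628096/42866935] → run E
t=21: vr[A=768/205 E=2058496/639805 G=1024/263 H=198628096/42866935] → run E
t=22: vr[A=768/205 G=1024/263 H=198628096/42866935] → run A
t=23: vr[A=1024/205 G=1024/263 H=198628096/42866935] → run G
t=24: vr[A=1024/205 G=1536/263 H=198628096/42866935] → run H
t=25: vr[A=1024/205 G=1536/263 H=65932032/8573387] → run A
t=26: vr[G=1536/263 H=65932032/8573387] → run G
t=27: vr[H=65932032/8573387] → run H
t=28: vr[H=460692224/42866935] → run H
t=29: vr[H=591724288/42866935] → run H
t=30: vr[H=722756352/42866935] → run H
t=31: vr[H=853788416/42866935] → run H
t=32: vr[H=196964096/8573387] → run H
t=33: (idle)
t=34: (idle)
t=35: (idle)
t=36: (idle)
t=37: (idle)
t=38: (idle)
t=39: (idle)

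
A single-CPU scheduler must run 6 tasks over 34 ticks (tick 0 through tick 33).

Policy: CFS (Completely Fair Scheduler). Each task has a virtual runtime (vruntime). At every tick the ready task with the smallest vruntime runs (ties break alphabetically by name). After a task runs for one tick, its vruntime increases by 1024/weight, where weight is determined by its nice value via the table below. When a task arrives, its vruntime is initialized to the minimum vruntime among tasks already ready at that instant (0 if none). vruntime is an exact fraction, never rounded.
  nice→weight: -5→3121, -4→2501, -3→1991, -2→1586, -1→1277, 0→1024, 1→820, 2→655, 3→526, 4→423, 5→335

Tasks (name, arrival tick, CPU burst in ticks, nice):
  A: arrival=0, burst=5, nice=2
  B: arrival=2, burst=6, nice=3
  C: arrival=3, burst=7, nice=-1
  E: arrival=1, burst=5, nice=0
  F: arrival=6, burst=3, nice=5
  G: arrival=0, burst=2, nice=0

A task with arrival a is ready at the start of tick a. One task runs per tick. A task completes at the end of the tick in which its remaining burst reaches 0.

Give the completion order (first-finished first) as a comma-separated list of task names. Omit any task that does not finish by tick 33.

completion order = G, E, C, A, F, B

t=0: vr[A=0 G=0] → run A
t=1: vr[A=1024/655 E=0 G=0] → run E
t=2: vr[A=1024/655 B=0 E=1 G=0] → run B
t=3: vr[A=1024/655 B=512/263 C=0 E=1 G=0] → run C
t=4: vr[A=1024/655 B=512/263 C=1024/1277 E=1 G=0] → run G
t=5: vr[A=1024/655 B=512/263 C=1024/1277 E=1 G=1] → run C
t=6: vr[A=1024/655 B=512/263 C=2048/1277 E=1 F=1 G=1] → run E
t=7: vr[A=1024/655 B=512/263 C=2048/1277 E=2 F=1 G=1] → run F
t=8: vr[A=1024/655 B=512/263 C=2048/1277 E=2 F=1359/335 G=1] → run G
t=9: vr[A=1024/655 B=512/263 C=2048/1277 E=2 F=1359/335] → run A
t=10: vr[A=2048/655 B=512/263 C=2048/1277 E=2 F=1359/335] → run C
t=11: vr[A=2048/655 B=512/263 C=3072/1277 E=2 F=1359/335] → run B
t=12: vr[A=2048/655 B=1024/263 C=3072/1277 E=2 F=1359/335] → run E
t=13: vr[A=2048/655 B=1024/263 C=3072/1277 E=3 F=1359/335] → run C
t=14: vr[A=2048/655 B=1024/263 C=4096/1277 E=3 F=1359/335] → run E
t=15: vr[A=2048/655 B=1024/263 C=4096/1277 E=4 F=1359/335] → run A
t=16: vr[A=3072/655 B=1024/263 C=4096/1277 E=4 F=1359/335] → run C
t=17: vr[A=3072/655 B=1024/263 C=5120/1277 E=4 F=1359/335] → run B
t=18: vr[A=3072/655 B=1536/263 C=5120/1277 E=4 F=1359/335] → run E
t=19: vr[A=3072/655 B=1536/263 C=5120/1277 F=1359/335] → run C
t=20: vr[A=3072/655 B=1536/263 C=6144/1277 F=1359/335] → run F
t=21: vr[A=3072/655 B=1536/263 C=6144/1277 F=2383/335] → run A
t=22: vr[A=4096/655 B=1536/263 C=6144/1277 F=2383/335] → run C
t=23: vr[A=4096/655 B=1536/263 F=2383/335] → run B
t=24: vr[A=4096/655 B=2048/263 F=2383/335] → run A
t=25: vr[B=2048/263 F=2383/335] → run F
t=26: vr[B=2048/263] → run B
t=27: vr[B=2560/263] → run B
t=28: (idle)
t=29: (idle)
t=30: (idle)
t=31: (idle)
t=32: (idle)
t=33: (idle)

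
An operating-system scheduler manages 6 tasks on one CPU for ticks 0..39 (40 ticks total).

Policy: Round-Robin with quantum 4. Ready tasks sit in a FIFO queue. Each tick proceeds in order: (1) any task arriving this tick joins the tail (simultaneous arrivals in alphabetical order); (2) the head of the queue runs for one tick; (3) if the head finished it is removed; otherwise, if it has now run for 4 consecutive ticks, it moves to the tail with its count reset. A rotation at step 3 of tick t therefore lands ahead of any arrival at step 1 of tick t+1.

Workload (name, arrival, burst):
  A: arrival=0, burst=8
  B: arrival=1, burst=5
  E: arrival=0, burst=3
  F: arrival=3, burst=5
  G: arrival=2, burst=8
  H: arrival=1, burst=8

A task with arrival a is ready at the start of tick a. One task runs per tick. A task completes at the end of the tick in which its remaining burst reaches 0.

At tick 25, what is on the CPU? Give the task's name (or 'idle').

t=0: queue=[A,E] q_used=0 → run A
t=1: queue=[A,E,B,H] q_used=1 → run A
t=2: queue=[A,E,B,H,G] q_used=2 → run A
t=3: queue=[A,E,B,H,G,F] q_used=3 → run A
t=4: queue=[E,B,H,G,F,A] q_used=0 → run E
t=5: queue=[E,B,H,G,F,A] q_used=1 → run E
t=6: queue=[E,B,H,G,F,A] q_used=2 → run E
t=7: queue=[B,H,G,F,A] q_used=0 → run B
t=8: queue=[B,H,G,F,A] q_used=1 → run B
t=9: queue=[B,H,G,F,A] q_used=2 → run B
t=10: queue=[B,H,G,F,A] q_used=3 → run B
t=11: queue=[H,G,F,A,B] q_used=0 → run H
t=12: queue=[H,G,F,A,B] q_used=1 → run H
t=13: queue=[H,G,F,A,B] q_used=2 → run H
t=14: queue=[H,G,F,A,B] q_used=3 → run H
t=15: queue=[G,F,A,B,H] q_used=0 → run G
t=16: queue=[G,F,A,B,H] q_used=1 → run G
t=17: queue=[G,F,A,B,H] q_used=2 → run G
t=18: queue=[G,F,A,B,H] q_used=3 → run G
t=19: queue=[F,A,B,H,G] q_used=0 → run F
t=20: queue=[F,A,B,H,G] q_used=1 → run F
t=21: queue=[F,A,B,H,G] q_used=2 → run F
t=22: queue=[F,A,B,H,G] q_used=3 → run F
t=23: queue=[A,B,H,G,F] q_used=0 → run A
t=24: queue=[A,B,H,G,F] q_used=1 → run A
t=25: queue=[A,B,H,G,F] q_used=2 → run A
t=26: queue=[A,B,H,G,F] q_used=3 → run A
t=27: queue=[B,H,G,F] q_used=0 → run B
t=28: queue=[H,G,F] q_used=0 → run H
t=29: queue=[H,G,F] q_used=1 → run H
t=30: queue=[H,G,F] q_used=2 → run H
t=31: queue=[H,G,F] q_used=3 → run H
t=32: queue=[G,F] q_used=0 → run G
t=33: queue=[G,F] q_used=1 → run G
t=34: queue=[G,F] q_used=2 → run G
t=35: queue=[G,F] q_used=3 → run G
t=36: queue=[F] q_used=0 → run F
t=37: (idle)
t=38: (idle)
t=39: (idle)

running at tick 25 = A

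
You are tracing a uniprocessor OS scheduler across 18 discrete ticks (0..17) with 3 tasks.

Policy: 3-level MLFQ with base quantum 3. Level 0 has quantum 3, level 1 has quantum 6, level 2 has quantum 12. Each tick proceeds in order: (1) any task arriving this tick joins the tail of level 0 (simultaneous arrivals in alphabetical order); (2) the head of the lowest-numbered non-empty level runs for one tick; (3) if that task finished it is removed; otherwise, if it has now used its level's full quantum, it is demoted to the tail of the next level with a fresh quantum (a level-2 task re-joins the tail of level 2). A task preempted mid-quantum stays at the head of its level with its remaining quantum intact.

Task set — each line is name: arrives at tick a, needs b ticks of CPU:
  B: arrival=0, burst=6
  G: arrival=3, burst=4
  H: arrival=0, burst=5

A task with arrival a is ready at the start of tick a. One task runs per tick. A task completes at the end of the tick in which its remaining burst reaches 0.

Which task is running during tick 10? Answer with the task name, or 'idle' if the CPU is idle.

running at tick 10 = B

t=0: L0/L1/L2 = BH/-/- → run B
t=1: L0/L1/L2 = BH/-/- → run B
t=2: L0/L1/L2 = BH/-/- → run B
t=3: L0/L1/L2 = HG/B/- → run H
t=4: L0/L1/L2 = HG/B/- → run H
t=5: L0/L1/L2 = HG/B/- → run H
t=6: L0/L1/L2 = G/BH/- → run G
t=7: L0/L1/L2 = G/BH/- → run G
t=8: L0/L1/L2 = G/BH/- → run G
t=9: L0/L1/L2 = -/BHG/- → run B
t=10: L0/L1/L2 = -/BHG/- → run B
t=11: L0/L1/L2 = -/BHG/- → run B
t=12: L0/L1/L2 = -/HG/- → run H
t=13: L0/L1/L2 = -/HG/- → run H
t=14: L0/L1/L2 = -/G/- → run G
t=15: (idle)
t=16: (idle)
t=17: (idle)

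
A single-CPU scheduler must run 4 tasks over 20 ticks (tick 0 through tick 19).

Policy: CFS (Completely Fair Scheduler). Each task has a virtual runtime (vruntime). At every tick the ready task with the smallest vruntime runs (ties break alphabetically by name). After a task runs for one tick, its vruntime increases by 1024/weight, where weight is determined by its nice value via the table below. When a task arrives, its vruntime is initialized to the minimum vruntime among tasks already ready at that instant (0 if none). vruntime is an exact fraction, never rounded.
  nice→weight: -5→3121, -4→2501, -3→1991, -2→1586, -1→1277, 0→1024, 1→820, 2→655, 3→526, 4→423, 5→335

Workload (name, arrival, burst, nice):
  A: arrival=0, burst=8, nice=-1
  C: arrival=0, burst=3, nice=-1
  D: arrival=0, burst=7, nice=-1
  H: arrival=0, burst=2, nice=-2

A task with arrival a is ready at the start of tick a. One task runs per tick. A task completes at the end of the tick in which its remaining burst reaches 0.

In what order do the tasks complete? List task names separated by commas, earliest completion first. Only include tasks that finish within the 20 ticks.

t=0: vr[A=0 C=0 D=0 H=0] → run A
t=1: vr[A=1024/1277 C=0 D=0 H=0] → run C
t=2: vr[A=1024/1277 C=1024/1277 D=0 H=0] → run D
t=3: vr[A=1024/1277 C=1024/1277 D=1024/1277 H=0] → run H
t=4: vr[A=1024/1277 C=1024/1277 D=1024/1277 H=512/793] → run H
t=5: vr[A=1024/1277 C=1024/1277 D=1024/1277] → run A
t=6: vr[A=2048/1277 C=1024/1277 D=1024/1277] → run C
t=7: vr[A=2048/1277 C=2048/1277 D=1024/1277] → run D
t=8: vr[A=2048/1277 C=2048/1277 D=2048/1277] → run A
t=9: vr[A=3072/1277 C=2048/1277 D=2048/1277] → run C
t=10: vr[A=3072/1277 D=2048/1277] → run D
t=11: vr[A=3072/1277 D=3072/1277] → run A
t=12: vr[A=4096/1277 D=3072/1277] → run D
t=13: vr[A=4096/1277 D=4096/1277] → run A
t=14: vr[A=5120/1277 D=4096/1277] → run D
t=15: vr[A=5120/1277 D=5120/1277] → run A
t=16: vr[A=6144/1277 D=5120/1277] → run D
t=17: vr[A=6144/1277 D=6144/1277] → run A
t=18: vr[A=7168/1277 D=6144/1277] → run D
t=19: vr[A=7168/1277] → run A

completion order = H, C, D, A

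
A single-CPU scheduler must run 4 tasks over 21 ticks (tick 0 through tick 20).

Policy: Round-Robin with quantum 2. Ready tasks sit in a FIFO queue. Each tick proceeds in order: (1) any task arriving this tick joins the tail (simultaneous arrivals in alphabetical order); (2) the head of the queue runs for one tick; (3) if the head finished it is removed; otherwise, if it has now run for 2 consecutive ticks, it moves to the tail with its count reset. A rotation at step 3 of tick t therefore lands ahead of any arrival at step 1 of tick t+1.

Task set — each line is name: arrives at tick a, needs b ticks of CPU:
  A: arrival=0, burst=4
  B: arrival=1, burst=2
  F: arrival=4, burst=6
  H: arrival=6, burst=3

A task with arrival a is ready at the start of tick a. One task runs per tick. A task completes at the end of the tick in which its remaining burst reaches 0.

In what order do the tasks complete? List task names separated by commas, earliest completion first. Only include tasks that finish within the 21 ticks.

t=0: queue=[A] q_used=0 → run A
t=1: queue=[A,B] q_used=1 → run A
t=2: queue=[B,A] q_used=0 → run B
t=3: queue=[B,A] q_used=1 → run B
t=4: queue=[A,F] q_used=0 → run A
t=5: queue=[A,F] q_used=1 → run A
t=6: queue=[F,H] q_used=0 → run F
t=7: queue=[F,H] q_used=1 → run F
t=8: queue=[H,F] q_used=0 → run H
t=9: queue=[H,F] q_used=1 → run H
t=10: queue=[F,H] q_used=0 → run F
t=11: queue=[F,H] q_used=1 → run F
t=12: queue=[H,F] q_used=0 → run H
t=13: queue=[F] q_used=0 → run F
t=14: queue=[F] q_used=1 → run F
t=15: (idle)
t=16: (idle)
t=17: (idle)
t=18: (idle)
t=19: (idle)
t=20: (idle)

completion order = B, A, H, F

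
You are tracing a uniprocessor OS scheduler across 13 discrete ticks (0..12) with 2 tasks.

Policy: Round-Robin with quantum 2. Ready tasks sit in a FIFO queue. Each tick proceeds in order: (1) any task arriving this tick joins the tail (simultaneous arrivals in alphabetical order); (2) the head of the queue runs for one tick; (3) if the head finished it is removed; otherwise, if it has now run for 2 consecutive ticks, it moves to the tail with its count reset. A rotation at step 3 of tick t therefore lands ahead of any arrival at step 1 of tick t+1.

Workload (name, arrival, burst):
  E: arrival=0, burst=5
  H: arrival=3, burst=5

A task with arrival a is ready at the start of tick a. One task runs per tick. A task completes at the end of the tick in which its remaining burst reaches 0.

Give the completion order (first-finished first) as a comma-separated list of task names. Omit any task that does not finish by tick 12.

t=0: queue=[E] q_used=0 → run E
t=1: queue=[E] q_used=1 → run E
t=2: queue=[E] q_used=0 → run E
t=3: queue=[E,H] q_used=1 → run E
t=4: queue=[H,E] q_used=0 → run H
t=5: queue=[H,E] q_used=1 → run H
t=6: queue=[E,H] q_used=0 → run E
t=7: queue=[H] q_used=0 → run H
t=8: queue=[H] q_used=1 → run H
t=9: queue=[H] q_used=0 → run H
t=10: (idle)
t=11: (idle)
t=12: (idle)

completion order = E, H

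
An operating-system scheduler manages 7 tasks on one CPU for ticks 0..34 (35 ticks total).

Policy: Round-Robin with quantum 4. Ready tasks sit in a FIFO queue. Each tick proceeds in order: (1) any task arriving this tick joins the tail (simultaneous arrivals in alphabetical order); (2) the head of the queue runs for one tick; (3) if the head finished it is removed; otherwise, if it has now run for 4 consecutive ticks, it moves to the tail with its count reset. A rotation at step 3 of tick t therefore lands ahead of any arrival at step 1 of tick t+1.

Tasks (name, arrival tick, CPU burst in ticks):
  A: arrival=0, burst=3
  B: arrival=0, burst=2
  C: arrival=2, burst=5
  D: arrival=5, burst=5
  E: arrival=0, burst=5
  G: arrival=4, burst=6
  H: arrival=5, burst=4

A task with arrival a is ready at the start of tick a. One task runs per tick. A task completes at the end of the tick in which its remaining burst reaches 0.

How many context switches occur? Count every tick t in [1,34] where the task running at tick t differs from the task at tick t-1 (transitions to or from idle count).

context switches = 11

t=0: queue=[A,B,E] q_used=0 → run A
t=1: queue=[A,B,E] q_used=1 → run A
t=2: queue=[A,B,E,C] q_used=2 → run A
t=3: queue=[B,E,C] q_used=0 → run B
t=4: queue=[B,E,C,G] q_used=1 → run B
t=5: queue=[E,C,G,D,H] q_used=0 → run E
t=6: queue=[E,C,G,D,H] q_used=1 → run E
t=7: queue=[E,C,G,D,H] q_used=2 → run E
t=8: queue=[E,C,G,D,H] q_used=3 → run E
t=9: queue=[C,G,D,H,E] q_used=0 → run C
t=10: queue=[C,G,D,H,E] q_used=1 → run C
t=11: queue=[C,G,D,H,E] q_used=2 → run C
t=12: queue=[C,G,D,H,E] q_used=3 → run C
t=13: queue=[G,D,H,E,C] q_used=0 → run G
t=14: queue=[G,D,H,E,C] q_used=1 → run G
t=15: queue=[G,D,H,E,C] q_used=2 → run G
t=16: queue=[G,D,H,E,C] q_used=3 → run G
t=17: queue=[D,H,E,C,G] q_used=0 → run D
t=18: queue=[D,H,E,C,G] q_used=1 → run D
t=19: queue=[D,H,E,C,G] q_used=2 → run D
t=20: queue=[D,H,E,C,G] q_used=3 → run D
t=21: queue=[H,E,C,G,D] q_used=0 → run H
t=22: queue=[H,E,C,G,D] q_used=1 → run H
t=23: queue=[H,E,C,G,D] q_used=2 → run H
t=24: queue=[H,E,C,G,D] q_used=3 → run H
t=25: queue=[E,C,G,D] q_used=0 → run E
t=26: queue=[C,G,D] q_used=0 → run C
t=27: queue=[G,D] q_used=0 → run G
t=28: queue=[G,D] q_used=1 → run G
t=29: queue=[D] q_used=0 → run D
t=30: (idle)
t=31: (idle)
t=32: (idle)
t=33: (idle)
t=34: (idle)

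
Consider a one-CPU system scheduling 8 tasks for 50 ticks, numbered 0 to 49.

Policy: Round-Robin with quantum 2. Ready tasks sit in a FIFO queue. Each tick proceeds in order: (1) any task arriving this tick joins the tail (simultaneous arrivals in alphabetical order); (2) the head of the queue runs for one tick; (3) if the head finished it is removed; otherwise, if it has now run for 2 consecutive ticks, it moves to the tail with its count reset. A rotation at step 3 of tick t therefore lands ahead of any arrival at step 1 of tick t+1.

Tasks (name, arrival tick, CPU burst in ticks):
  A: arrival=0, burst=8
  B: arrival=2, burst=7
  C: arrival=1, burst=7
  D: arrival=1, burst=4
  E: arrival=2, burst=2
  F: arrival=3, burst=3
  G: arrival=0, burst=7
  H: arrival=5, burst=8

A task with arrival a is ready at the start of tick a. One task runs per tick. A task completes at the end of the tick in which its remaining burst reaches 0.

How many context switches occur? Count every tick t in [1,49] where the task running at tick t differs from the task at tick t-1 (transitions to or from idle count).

context switches = 25

t=0: queue=[A,G] q_used=0 → run A
t=1: queue=[A,G,C,D] q_used=1 → run A
t=2: queue=[G,C,D,A,B,E] q_used=0 → run G
t=3: queue=[G,C,D,A,B,E,F] q_used=1 → run G
t=4: queue=[C,D,A,B,E,F,G] q_used=0 → run C
t=5: queue=[C,D,A,B,E,F,G,H] q_used=1 → run C
t=6: queue=[D,A,B,E,F,G,H,C] q_used=0 → run D
t=7: queue=[D,A,B,E,F,G,H,C] q_used=1 → run D
t=8: queue=[A,B,E,F,G,H,C,D] q_used=0 → run A
t=9: queue=[A,B,E,F,G,H,C,D] q_used=1 → run A
t=10: queue=[B,E,F,G,H,C,D,A] q_used=0 → run B
t=11: queue=[B,E,F,G,H,C,D,A] q_used=1 → run B
t=12: queue=[E,F,G,H,C,D,A,B] q_used=0 → run E
t=13: queue=[E,F,G,H,C,D,A,B] q_used=1 → run E
t=14: queue=[F,G,H,C,D,A,B] q_used=0 → run F
t=15: queue=[F,G,H,C,D,A,B] q_used=1 → run F
t=16: queue=[G,H,C,D,A,B,F] q_used=0 → run G
t=17: queue=[G,H,C,D,A,B,F] q_used=1 → run G
t=18: queue=[H,C,D,A,B,F,G] q_used=0 → run H
t=19: queue=[H,C,D,A,B,F,G] q_used=1 → run H
t=20: queue=[C,D,A,B,F,G,H] q_used=0 → run C
t=21: queue=[C,D,A,B,F,G,H] q_used=1 → run C
t=22: queue=[D,A,B,F,G,H,C] q_used=0 → run D
t=23: queue=[D,A,B,F,G,H,C] q_used=1 → run D
t=24: queue=[A,B,F,G,H,C] q_used=0 → run A
t=25: queue=[A,B,F,G,H,C] q_used=1 → run A
t=26: queue=[B,F,G,H,C,A] q_used=0 → run B
t=27: queue=[B,F,G,H,C,A] q_used=1 → run B
t=28: queue=[F,G,H,C,A,B] q_used=0 → run F
t=29: queue=[G,H,C,A,B] q_used=0 → run G
t=30: queue=[G,H,C,A,B] q_used=1 → run G
t=31: queue=[H,C,A,B,G] q_used=0 → run H
t=32: queue=[H,C,A,B,G] q_used=1 → run H
t=33: queue=[C,A,B,G,H] q_used=0 → run C
t=34: queue=[C,A,B,G,H] q_used=1 → run C
t=35: queue=[A,B,G,H,C] q_used=0 → run A
t=36: queue=[A,B,G,H,C] q_used=1 → run A
t=37: queue=[B,G,H,C] q_used=0 → run B
t=38: queue=[B,G,H,C] q_used=1 → run B
t=39: queue=[G,H,C,B] q_used=0 → run G
t=40: queue=[H,C,B] q_used=0 → run H
t=41: queue=[H,C,B] q_used=1 → run H
t=42: queue=[C,B,H] q_used=0 → run C
t=43: queue=[B,H] q_used=0 → run B
t=44: queue=[H] q_used=0 → run H
t=45: queue=[H] q_used=1 → run H
t=46: (idle)
t=47: (idle)
t=48: (idle)
t=49: (idle)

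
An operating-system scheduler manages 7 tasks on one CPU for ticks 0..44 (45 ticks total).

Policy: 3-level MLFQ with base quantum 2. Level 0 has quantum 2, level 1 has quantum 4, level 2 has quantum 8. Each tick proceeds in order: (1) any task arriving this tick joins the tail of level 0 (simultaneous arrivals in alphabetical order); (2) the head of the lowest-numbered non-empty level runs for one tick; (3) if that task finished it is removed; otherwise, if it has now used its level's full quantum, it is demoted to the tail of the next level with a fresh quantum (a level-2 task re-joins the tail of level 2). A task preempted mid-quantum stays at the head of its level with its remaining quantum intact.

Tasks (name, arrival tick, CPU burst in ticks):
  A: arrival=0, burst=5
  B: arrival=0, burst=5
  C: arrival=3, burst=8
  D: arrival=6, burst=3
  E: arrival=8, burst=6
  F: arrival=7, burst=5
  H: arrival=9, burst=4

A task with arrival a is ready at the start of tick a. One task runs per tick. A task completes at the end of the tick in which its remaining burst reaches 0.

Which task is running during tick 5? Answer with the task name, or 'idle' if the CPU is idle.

t=0: L0/L1/L2 = AB/-/- → run A
t=1: L0/L1/L2 = AB/-/- → run A
t=2: L0/L1/L2 = B/A/- → run B
t=3: L0/L1/L2 = BC/A/- → run B
t=4: L0/L1/L2 = C/AB/- → run C
t=5: L0/L1/L2 = C/AB/- → run C
t=6: L0/L1/L2 = D/ABC/- → run D
t=7: L0/L1/L2 = DF/ABC/- → run D
t=8: L0/L1/L2 = FE/ABCD/- → run F
t=9: L0/L1/L2 = FEH/ABCD/- → run F
t=10: L0/L1/L2 = EH/ABCDF/- → run E
t=11: L0/L1/L2 = EH/ABCDF/- → run E
t=12: L0/L1/L2 = H/ABCDFE/- → run H
t=13: L0/L1/L2 = H/ABCDFE/- → run H
t=14: L0/L1/L2 = -/ABCDFEH/- → run A
t=15: L0/L1/L2 = -/ABCDFEH/- → run A
t=16: L0/L1/L2 = -/ABCDFEH/- → run A
t=17: L0/L1/L2 = -/BCDFEH/- → run B
t=18: L0/L1/L2 = -/BCDFEH/- → run B
t=19: L0/L1/L2 = -/BCDFEH/- → run B
t=20: L0/L1/L2 = -/CDFEH/- → run C
t=21: L0/L1/L2 = -/CDFEH/- → run C
t=22: L0/L1/L2 = -/CDFEH/- → run C
t=23: L0/L1/L2 = -/CDFEH/- → run C
t=24: L0/L1/L2 = -/DFEH/C → run D
t=25: L0/L1/L2 = -/FEH/C → run F
t=26: L0/L1/L2 = -/FEH/C → run F
t=27: L0/L1/L2 = -/FEH/C → run F
t=28: L0/L1/L2 = -/EH/C → run E
t=29: L0/L1/L2 = -/EH/C → run E
t=30: L0/L1/L2 = -/EH/C → run E
t=31: L0/L1/L2 = -/EH/C → run E
t=32: L0/L1/L2 = -/H/C → run H
t=33: L0/L1/L2 = -/H/C → run H
t=34: L0/L1/L2 = -/-/C → run C
t=35: L0/L1/L2 = -/-/C → run C
t=36: (idle)
t=37: (idle)
t=38: (idle)
t=39: (idle)
t=40: (idle)
t=41: (idle)
t=42: (idle)
t=43: (idle)
t=44: (idle)

running at tick 5 = C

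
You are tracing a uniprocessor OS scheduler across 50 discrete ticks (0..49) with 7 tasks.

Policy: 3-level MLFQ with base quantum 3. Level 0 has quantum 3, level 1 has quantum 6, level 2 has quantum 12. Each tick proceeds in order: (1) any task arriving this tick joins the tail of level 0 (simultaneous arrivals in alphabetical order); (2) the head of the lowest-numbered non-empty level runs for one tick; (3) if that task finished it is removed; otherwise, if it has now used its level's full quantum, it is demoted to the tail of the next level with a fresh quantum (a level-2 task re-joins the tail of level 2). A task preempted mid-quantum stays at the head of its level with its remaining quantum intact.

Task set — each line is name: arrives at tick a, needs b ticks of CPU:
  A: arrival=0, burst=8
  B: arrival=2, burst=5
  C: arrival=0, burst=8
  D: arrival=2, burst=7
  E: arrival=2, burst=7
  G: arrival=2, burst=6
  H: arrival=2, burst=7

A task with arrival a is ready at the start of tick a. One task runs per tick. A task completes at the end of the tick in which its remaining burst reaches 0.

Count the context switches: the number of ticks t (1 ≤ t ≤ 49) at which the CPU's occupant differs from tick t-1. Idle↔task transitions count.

t=0: L0/L1/L2 = AC/-/- → run A
t=1: L0/L1/L2 = AC/-/- → run A
t=2: L0/L1/L2 = ACBDEGH/-/- → run A
t=3: L0/L1/L2 = CBDEGH/A/- → run C
t=4: L0/L1/L2 = CBDEGH/A/- → run C
t=5: L0/L1/L2 = CBDEGH/A/- → run C
t=6: L0/L1/L2 = BDEGH/AC/- → run B
t=7: L0/L1/L2 = BDEGH/AC/- → run B
t=8: L0/L1/L2 = BDEGH/AC/- → run B
t=9: L0/L1/L2 = DEGH/ACB/- → run D
t=10: L0/L1/L2 = DEGH/ACB/- → run D
t=11: L0/L1/L2 = DEGH/ACB/- → run D
t=12: L0/L1/L2 = EGH/ACBD/- → run E
t=13: L0/L1/L2 = EGH/ACBD/- → run E
t=14: L0/L1/L2 = EGH/ACBD/- → run E
t=15: L0/L1/L2 = GH/ACBDE/- → run G
t=16: L0/L1/L2 = GH/ACBDE/- → run G
t=17: L0/L1/L2 = GH/ACBDE/- → run G
t=18: L0/L1/L2 = H/ACBDEG/- → run H
t=19: L0/L1/L2 = H/ACBDEG/- → run H
t=20: L0/L1/L2 = H/ACBDEG/- → run H
t=21: L0/L1/L2 = -/ACBDEGH/- → run A
t=22: L0/L1/L2 = -/ACBDEGH/- → run A
t=23: L0/L1/L2 = -/ACBDEGH/- → run A
t=24: L0/L1/L2 = -/ACBDEGH/- → run A
t=25: L0/L1/L2 = -/ACBDEGH/- → run A
t=26: L0/L1/L2 = -/CBDEGH/- → run C
t=27: L0/L1/L2 = -/CBDEGH/- → run C
t=28: L0/L1/L2 = -/CBDEGH/- → run C
t=29: L0/L1/L2 = -/CBDEGH/- → run C
t=30: L0/L1/L2 = -/CBDEGH/- → run C
t=31: L0/L1/L2 = -/BDEGH/- → run B
t=32: L0/L1/L2 = -/BDEGH/- → run B
t=33: L0/L1/L2 = -/DEGH/- → run D
t=34: L0/L1/L2 = -/DEGH/- → run D
t=35: L0/L1/L2 = -/DEGH/- → run D
t=36: L0/L1/L2 = -/DEGH/- → run D
t=37: L0/L1/L2 = -/EGH/- → run E
t=38: L0/L1/L2 = -/EGH/- → run E
t=39: L0/L1/L2 = -/EGH/- → run E
t=40: L0/L1/L2 = -/EGH/- → run E
t=41: L0/L1/L2 = -/GH/- → run G
t=42: L0/L1/L2 = -/GH/- → run G
t=43: L0/L1/L2 = -/GH/- → run G
t=44: L0/L1/L2 = -/H/- → run H
t=45: L0/L1/L2 = -/H/- → run H
t=46: L0/L1/L2 = -/H/- → run H
t=47: L0/L1/L2 = -/H/- → run H
t=48: (idle)
t=49: (idle)

context switches = 14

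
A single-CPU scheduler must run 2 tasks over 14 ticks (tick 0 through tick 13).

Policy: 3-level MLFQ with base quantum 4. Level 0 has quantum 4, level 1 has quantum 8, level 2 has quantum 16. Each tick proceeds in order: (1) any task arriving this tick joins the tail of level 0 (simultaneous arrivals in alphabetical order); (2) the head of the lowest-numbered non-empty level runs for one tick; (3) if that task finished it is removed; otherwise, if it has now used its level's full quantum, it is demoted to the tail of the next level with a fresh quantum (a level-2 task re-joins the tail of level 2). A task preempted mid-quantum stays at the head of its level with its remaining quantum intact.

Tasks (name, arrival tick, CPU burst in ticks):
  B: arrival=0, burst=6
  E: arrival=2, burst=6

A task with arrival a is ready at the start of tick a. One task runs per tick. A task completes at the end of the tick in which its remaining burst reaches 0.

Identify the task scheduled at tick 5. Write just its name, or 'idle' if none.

t=0: L0/L1/L2 = B/-/- → run B
t=1: L0/L1/L2 = B/-/- → run B
t=2: L0/L1/L2 = BE/-/- → run B
t=3: L0/L1/L2 = BE/-/- → run B
t=4: L0/L1/L2 = E/B/- → run E
t=5: L0/L1/L2 = E/B/- → run E
t=6: L0/L1/L2 = E/B/- → run E
t=7: L0/L1/L2 = E/B/- → run E
t=8: L0/L1/L2 = -/BE/- → run B
t=9: L0/L1/L2 = -/BE/- → run B
t=10: L0/L1/L2 = -/E/- → run E
t=11: L0/L1/L2 = -/E/- → run E
t=12: (idle)
t=13: (idle)

running at tick 5 = E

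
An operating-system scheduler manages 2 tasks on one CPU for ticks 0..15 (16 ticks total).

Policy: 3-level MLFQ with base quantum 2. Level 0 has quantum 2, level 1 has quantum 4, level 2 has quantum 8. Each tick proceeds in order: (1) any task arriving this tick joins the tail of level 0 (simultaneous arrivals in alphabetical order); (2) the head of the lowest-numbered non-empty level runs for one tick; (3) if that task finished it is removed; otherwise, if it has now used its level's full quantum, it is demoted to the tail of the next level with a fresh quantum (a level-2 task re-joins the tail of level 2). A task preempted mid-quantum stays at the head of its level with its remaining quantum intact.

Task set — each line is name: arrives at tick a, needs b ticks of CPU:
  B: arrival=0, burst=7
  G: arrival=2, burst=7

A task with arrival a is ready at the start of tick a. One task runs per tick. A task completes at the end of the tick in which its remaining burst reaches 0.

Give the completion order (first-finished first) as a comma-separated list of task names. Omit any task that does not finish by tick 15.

t=0: L0/L1/L2 = B/-/- → run B
t=1: L0/L1/L2 = B/-/- → run B
t=2: L0/L1/L2 = G/B/- → run G
t=3: L0/L1/L2 = G/B/- → run G
t=4: L0/L1/L2 = -/BG/- → run B
t=5: L0/L1/L2 = -/BG/- → run B
t=6: L0/L1/L2 = -/BG/- → run B
t=7: L0/L1/L2 = -/BG/- → run B
t=8: L0/L1/L2 = -/G/B → run G
t=9: L0/L1/L2 = -/G/B → run G
t=10: L0/L1/L2 = -/G/B → run G
t=11: L0/L1/L2 = -/G/B → run G
t=12: L0/L1/L2 = -/-/BG → run B
t=13: L0/L1/L2 = -/-/G → run G
t=14: (idle)
t=15: (idle)

completion order = B, G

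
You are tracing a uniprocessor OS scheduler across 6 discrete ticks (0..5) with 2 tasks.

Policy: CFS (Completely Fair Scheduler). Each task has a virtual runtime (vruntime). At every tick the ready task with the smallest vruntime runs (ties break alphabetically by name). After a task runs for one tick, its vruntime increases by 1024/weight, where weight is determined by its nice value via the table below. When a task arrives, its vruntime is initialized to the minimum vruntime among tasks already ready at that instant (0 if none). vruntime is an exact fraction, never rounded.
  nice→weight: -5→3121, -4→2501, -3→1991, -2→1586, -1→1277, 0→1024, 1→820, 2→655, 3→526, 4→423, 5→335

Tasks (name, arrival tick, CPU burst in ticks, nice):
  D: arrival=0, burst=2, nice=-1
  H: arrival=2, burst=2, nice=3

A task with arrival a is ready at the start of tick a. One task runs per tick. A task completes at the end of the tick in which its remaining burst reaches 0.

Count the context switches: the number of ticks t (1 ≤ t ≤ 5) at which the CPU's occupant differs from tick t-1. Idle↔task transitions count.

t=0: vr[D=0] → run D
t=1: vr[D=1024/1277] → run D
t=2: vr[H=0] → run H
t=3: vr[H=512/263] → run H
t=4: (idle)
t=5: (idle)

context switches = 2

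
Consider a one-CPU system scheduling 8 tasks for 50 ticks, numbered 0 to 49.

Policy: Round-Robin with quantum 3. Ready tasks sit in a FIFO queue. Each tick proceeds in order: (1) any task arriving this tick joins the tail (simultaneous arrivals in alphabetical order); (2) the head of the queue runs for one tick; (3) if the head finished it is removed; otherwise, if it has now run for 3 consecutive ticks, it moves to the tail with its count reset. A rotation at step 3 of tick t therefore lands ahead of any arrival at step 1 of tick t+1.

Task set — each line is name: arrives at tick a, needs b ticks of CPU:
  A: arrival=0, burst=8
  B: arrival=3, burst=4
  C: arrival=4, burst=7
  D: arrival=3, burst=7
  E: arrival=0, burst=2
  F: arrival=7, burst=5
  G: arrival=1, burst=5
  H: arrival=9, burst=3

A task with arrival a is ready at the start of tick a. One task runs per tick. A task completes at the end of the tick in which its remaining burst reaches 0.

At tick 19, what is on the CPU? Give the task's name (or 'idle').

running at tick 19 = C

t=0: queue=[A,E] q_used=0 → run A
t=1: queue=[A,E,G] q_used=1 → run A
t=2: queue=[A,E,G] q_used=2 → run A
t=3: queue=[E,G,A,B,D] q_used=0 → run E
t=4: queue=[E,G,A,B,D,C] q_used=1 → run E
t=5: queue=[G,A,B,D,C] q_used=0 → run G
t=6: queue=[G,A,B,D,C] q_used=1 → run G
t=7: queue=[G,A,B,D,C,F] q_used=2 → run G
t=8: queue=[A,B,D,C,F,G] q_used=0 → run A
t=9: queue=[A,B,D,C,F,G,H] q_used=1 → run A
t=10: queue=[A,B,D,C,F,G,H] q_used=2 → run A
t=11: queue=[B,D,C,F,G,H,A] q_used=0 → run B
t=12: queue=[B,D,C,F,G,H,A] q_used=1 → run B
t=13: queue=[B,D,C,F,G,H,A] q_used=2 → run B
t=14: queue=[D,C,F,G,H,A,B] q_used=0 → run D
t=15: queue=[D,C,F,G,H,A,B] q_used=1 → run D
t=16: queue=[D,C,F,G,H,A,B] q_used=2 → run D
t=17: queue=[C,F,G,H,A,B,D] q_used=0 → run C
t=18: queue=[C,F,G,H,A,B,D] q_used=1 → run C
t=19: queue=[C,F,G,H,A,B,D] q_used=2 → run C
t=20: queue=[F,G,H,A,B,D,C] q_used=0 → run F
t=21: queue=[F,G,H,A,B,D,C] q_used=1 → run F
t=22: queue=[F,G,H,A,B,D,C] q_used=2 → run F
t=23: queue=[G,H,A,B,D,C,F] q_used=0 → run G
t=24: queue=[G,H,A,B,D,C,F] q_used=1 → run G
t=25: queue=[H,A,B,D,C,F] q_used=0 → run H
t=26: queue=[H,A,B,D,C,F] q_used=1 → run H
t=27: queue=[H,A,B,D,C,F] q_used=2 → run H
t=28: queue=[A,B,D,C,F] q_used=0 → run A
t=29: queue=[A,B,D,C,F] q_used=1 → run A
t=30: queue=[B,D,C,F] q_used=0 → run B
t=31: queue=[D,C,F] q_used=0 → run D
t=32: queue=[D,C,F] q_used=1 → run D
t=33: queue=[D,C,F] q_used=2 → run D
t=34: queue=[C,F,D] q_used=0 → run C
t=35: queue=[C,F,D] q_used=1 → run C
t=36: queue=[C,F,D] q_used=2 → run C
t=37: queue=[F,D,C] q_used=0 → run F
t=38: queue=[F,D,C] q_used=1 → run F
t=39: queue=[D,C] q_used=0 → run D
t=40: queue=[C] q_used=0 → run C
t=41: (idle)
t=42: (idle)
t=43: (idle)
t=44: (idle)
t=45: (idle)
t=46: (idle)
t=47: (idle)
t=48: (idle)
t=49: (idle)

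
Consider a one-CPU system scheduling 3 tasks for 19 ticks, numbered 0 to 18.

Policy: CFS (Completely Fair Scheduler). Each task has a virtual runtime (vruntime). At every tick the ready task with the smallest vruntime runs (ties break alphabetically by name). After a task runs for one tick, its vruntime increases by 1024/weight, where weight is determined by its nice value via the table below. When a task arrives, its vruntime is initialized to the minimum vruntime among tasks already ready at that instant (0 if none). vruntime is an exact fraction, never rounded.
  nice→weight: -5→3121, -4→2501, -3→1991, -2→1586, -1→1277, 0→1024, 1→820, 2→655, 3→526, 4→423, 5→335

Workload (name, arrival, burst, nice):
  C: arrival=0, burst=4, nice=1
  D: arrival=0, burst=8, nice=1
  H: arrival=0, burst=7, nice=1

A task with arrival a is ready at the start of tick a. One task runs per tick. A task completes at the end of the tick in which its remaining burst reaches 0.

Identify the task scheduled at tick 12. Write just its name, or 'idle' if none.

running at tick 12 = D

t=0: vr[C=0 D=0 H=0] → run C
t=1: vr[C=256/205 D=0 H=0] → run D
t=2: vr[C=256/205 D=256/205 H=0] → run H
t=3: vr[C=256/205 D=256/205 H=256/205] → run C
t=4: vr[C=512/205 D=256/205 H=256/205] → run D
t=5: vr[C=512/205 D=512/205 H=256/205] → run H
t=6: vr[C=512/205 D=512/205 H=512/205] → run C
t=7: vr[C=768/205 D=512/205 H=512/205] → run D
t=8: vr[C=768/205 D=768/205 H=512/205] → run H
t=9: vr[C=768/205 D=768/205 H=768/205] → run C
t=10: vr[D=768/205 H=768/205] → run D
t=11: vr[D=1024/205 H=768/205] → run H
t=12: vr[D=1024/205 H=1024/205] → run D
t=13: vr[D=256/41 H=1024/205] → run H
t=14: vr[D=256/41 H=256/41] → run D
t=15: vr[D=1536/205 H=256/41] → run H
t=16: vr[D=1536/205 H=1536/205] → run D
t=17: vr[D=1792/205 H=1536/205] → run H
t=18: vr[D=1792/205] → run D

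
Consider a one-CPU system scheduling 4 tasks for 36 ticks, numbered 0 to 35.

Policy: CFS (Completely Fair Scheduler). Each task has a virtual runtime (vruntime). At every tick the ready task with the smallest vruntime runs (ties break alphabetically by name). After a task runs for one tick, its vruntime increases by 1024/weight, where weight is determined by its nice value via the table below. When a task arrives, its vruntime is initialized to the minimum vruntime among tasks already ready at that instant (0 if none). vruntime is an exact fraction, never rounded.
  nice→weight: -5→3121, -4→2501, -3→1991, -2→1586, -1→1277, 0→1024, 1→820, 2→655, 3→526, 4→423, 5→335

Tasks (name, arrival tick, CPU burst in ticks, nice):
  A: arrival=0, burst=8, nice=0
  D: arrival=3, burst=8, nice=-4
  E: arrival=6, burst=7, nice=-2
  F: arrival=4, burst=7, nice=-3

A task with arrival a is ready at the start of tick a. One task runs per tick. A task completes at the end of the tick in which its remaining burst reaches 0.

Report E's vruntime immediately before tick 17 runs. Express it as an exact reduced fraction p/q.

vruntime(E, start of tick 17) = 173827/32513

t=0: vr[A=0] → run A
t=1: vr[A=1] → run A
t=2: vr[A=2] → run A
t=3: vr[A=3 D=3] → run A
t=4: vr[A=4 D=3 F=3] → run D
t=5: vr[A=4 D=8527/2501 F=3] → run F
t=6: vr[A=4 D=8527/2501 E=8527/2501 F=6997/1991] → run D
t=7: vr[A=4 D=9551/2501 E=8527/2501 F=6997/1991] → run E
t=8: vr[A=4 D=9551/2501 E=131843/32513 F=6997/1991] → run F
t=9: vr[A=4 D=9551/2501 E=131843/32513 F=8021/1991] → run D
t=10: vr[A=4 D=10575/2501 E=131843/32513 F=8021/1991] → run A
t=11: vr[A=5 D=10575/2501 E=131843/32513 F=8021/1991] → run F
t=12: vr[A=5 D=10575/2501 E=131843/32513 F=9045/1991] → run E
t=13: vr[A=5 D=10575/2501 E=152835/32513 F=9045/1991] → run D
t=14: vr[A=5 D=11599/2501 E=152835/32513 F=9045/1991] → run F
t=15: vr[A=5 D=11599/2501 E=152835/32513 F=10069/1991] → run D
t=16: vr[A=5 D=12623/2501 E=152835/32513 F=10069/1991] → run E
t=17: vr[A=5 D=12623/2501 E=173827/32513 F=10069/1991] → run A
t=18: vr[A=6 D=12623/2501 E=173827/32513 F=10069/1991] → run D
t=19: vr[A=6 D=13647/2501 E=173827/32513 F=10069/1991] → run F
t=20: vr[A=6 D=13647/2501 E=173827/32513 F=11093/1991] → run E
t=21: vr[A=6 D=13647/2501 E=194819/32513 F=11093/1991] → run D
t=22: vr[A=6 D=14671/2501 E=194819/32513 F=11093/1991] → run F
t=23: vr[A=6 D=14671/2501 E=194819/32513 F=12117/1991] → run D
t=24: vr[A=6 E=194819/32513 F=12117/1991] → run E
t=25: vr[A=6 E=215811/32513 F=12117/1991] → run A
t=26: vr[A=7 E=215811/32513 F=12117/1991] → run F
t=27: vr[A=7 E=215811/32513] → run E
t=28: vr[A=7 E=236803/32513] → run A
t=29: vr[E=236803/32513] → run E
t=30: (idle)
t=31: (idle)
t=32: (idle)
t=33: (idle)
t=34: (idle)
t=35: (idle)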